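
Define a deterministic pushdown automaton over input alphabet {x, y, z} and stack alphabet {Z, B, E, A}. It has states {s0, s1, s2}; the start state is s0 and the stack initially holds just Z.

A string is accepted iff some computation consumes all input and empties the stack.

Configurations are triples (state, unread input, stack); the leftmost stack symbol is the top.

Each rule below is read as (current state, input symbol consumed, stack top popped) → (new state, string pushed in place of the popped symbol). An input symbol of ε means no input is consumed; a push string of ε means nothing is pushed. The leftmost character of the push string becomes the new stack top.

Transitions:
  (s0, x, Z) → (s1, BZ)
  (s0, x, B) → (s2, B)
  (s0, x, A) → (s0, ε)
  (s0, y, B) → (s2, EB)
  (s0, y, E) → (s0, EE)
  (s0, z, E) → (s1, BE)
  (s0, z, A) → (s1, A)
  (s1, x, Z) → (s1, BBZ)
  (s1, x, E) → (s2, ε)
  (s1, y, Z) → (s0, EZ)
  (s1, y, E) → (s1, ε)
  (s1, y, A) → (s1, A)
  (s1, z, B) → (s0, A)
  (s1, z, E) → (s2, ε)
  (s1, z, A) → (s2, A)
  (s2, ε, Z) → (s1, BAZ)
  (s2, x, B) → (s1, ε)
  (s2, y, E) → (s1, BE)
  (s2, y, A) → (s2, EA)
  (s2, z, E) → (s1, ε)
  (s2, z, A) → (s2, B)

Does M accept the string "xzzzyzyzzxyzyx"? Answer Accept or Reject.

(s0, xzzzyzyzzxyzyx, Z) ⊢ (s1, zzzyzyzzxyzyx, BZ) ⊢ (s0, zzyzyzzxyzyx, AZ) ⊢ (s1, zyzyzzxyzyx, AZ) ⊢ (s2, yzyzzxyzyx, AZ) ⊢ (s2, zyzzxyzyx, EAZ) ⊢ (s1, yzzxyzyx, AZ) ⊢ (s1, zzxyzyx, AZ) ⊢ (s2, zxyzyx, AZ) ⊢ (s2, xyzyx, BZ) ⊢ (s1, yzyx, Z) ⊢ (s0, zyx, EZ) ⊢ (s1, yx, BEZ)
No transition applies at (s1, yx, BEZ); input not fully consumed.

Reject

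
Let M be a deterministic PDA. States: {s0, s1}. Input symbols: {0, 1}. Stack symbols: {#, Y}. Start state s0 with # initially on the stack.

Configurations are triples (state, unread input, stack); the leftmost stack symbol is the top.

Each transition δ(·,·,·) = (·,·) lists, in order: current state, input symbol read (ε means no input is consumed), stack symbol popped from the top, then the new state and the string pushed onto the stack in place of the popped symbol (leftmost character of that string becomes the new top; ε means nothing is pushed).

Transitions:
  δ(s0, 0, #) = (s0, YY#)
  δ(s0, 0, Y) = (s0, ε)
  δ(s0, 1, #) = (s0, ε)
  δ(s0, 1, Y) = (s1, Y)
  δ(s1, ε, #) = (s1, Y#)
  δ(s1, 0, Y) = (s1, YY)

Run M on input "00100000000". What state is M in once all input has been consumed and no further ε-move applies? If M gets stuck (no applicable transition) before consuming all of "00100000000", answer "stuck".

s1

(s0, 00100000000, #) ⊢ (s0, 0100000000, YY#) ⊢ (s0, 100000000, Y#) ⊢ (s1, 00000000, Y#) ⊢ (s1, 0000000, YY#) ⊢ (s1, 000000, YYY#) ⊢ (s1, 00000, YYYY#) ⊢ (s1, 0000, YYYYY#) ⊢ (s1, 000, YYYYYY#) ⊢ (s1, 00, YYYYYYY#) ⊢ (s1, 0, YYYYYYYY#) ⊢ (s1, ε, YYYYYYYYY#)
All input consumed; M is in state s1.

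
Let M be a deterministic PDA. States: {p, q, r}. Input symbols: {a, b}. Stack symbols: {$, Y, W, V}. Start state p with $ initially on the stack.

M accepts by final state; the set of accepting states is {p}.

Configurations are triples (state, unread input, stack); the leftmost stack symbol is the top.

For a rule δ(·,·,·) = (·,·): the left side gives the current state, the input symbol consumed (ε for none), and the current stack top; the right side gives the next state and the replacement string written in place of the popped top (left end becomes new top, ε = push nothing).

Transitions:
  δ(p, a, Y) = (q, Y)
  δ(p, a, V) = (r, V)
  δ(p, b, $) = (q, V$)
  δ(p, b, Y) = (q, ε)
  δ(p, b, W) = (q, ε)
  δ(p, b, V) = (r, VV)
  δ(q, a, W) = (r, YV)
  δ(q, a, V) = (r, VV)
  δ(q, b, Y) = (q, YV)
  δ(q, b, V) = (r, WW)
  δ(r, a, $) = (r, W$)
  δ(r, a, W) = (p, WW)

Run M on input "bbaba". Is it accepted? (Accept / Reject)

Reject

(p, bbaba, $) ⊢ (q, baba, V$) ⊢ (r, aba, WW$) ⊢ (p, ba, WWW$) ⊢ (q, a, WW$) ⊢ (r, ε, YVW$)
All input consumed; state r ∉ F and no further ε-move applies.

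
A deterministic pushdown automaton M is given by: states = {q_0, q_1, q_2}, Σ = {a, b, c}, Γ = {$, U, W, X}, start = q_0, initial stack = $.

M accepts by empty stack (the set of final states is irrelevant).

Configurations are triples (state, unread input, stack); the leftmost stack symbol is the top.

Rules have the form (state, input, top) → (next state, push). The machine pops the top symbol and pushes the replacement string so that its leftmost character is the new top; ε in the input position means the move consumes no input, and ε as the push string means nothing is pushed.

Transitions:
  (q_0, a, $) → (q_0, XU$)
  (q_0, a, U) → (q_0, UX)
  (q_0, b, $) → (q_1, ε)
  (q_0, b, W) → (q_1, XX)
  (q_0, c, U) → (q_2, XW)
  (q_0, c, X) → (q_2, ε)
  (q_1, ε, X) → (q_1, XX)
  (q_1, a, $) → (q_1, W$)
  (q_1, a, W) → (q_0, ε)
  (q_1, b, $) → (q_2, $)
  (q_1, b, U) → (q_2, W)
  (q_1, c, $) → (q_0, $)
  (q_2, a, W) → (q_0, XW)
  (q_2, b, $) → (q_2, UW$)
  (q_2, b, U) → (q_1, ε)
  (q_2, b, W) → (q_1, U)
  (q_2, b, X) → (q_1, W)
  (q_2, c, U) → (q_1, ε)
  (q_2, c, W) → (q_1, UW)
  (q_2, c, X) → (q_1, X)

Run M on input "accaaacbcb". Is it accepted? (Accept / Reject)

(q_0, accaaacbcb, $)
  read a, top $: go to q_0, push XU$ → (q_0, ccaaacbcb, XU$)
  read c, top X: go to q_2, push ε → (q_2, caaacbcb, U$)
  read c, top U: go to q_1, push ε → (q_1, aaacbcb, $)
  read a, top $: go to q_1, push W$ → (q_1, aacbcb, W$)
  read a, top W: go to q_0, push ε → (q_0, acbcb, $)
  read a, top $: go to q_0, push XU$ → (q_0, cbcb, XU$)
  read c, top X: go to q_2, push ε → (q_2, bcb, U$)
  read b, top U: go to q_1, push ε → (q_1, cb, $)
  read c, top $: go to q_0, push $ → (q_0, b, $)
  read b, top $: go to q_1, push ε → (q_1, ε, ε)
All input consumed and the stack is empty.

Accept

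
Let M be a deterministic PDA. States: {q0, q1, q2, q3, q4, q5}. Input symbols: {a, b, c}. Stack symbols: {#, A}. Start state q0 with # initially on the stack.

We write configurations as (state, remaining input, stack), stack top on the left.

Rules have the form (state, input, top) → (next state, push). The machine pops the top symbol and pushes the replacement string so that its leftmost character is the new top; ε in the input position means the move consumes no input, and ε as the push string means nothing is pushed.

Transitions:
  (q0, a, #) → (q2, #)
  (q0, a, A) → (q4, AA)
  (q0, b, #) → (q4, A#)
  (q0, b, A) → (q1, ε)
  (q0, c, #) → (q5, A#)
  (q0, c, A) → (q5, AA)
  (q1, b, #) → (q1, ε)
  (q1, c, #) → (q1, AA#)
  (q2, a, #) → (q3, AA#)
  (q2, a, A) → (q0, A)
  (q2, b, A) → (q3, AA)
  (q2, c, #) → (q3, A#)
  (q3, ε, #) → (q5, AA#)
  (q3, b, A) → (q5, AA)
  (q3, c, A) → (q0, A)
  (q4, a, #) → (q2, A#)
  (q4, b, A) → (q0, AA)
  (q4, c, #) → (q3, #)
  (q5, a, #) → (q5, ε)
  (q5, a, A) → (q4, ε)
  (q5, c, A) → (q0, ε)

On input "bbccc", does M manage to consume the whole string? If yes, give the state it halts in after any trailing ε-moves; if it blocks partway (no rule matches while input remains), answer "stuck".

q5

(q0, bbccc, #) ⊢ (q4, bccc, A#) ⊢ (q0, ccc, AA#) ⊢ (q5, cc, AAA#) ⊢ (q0, c, AA#) ⊢ (q5, ε, AAA#)
All input consumed; M is in state q5.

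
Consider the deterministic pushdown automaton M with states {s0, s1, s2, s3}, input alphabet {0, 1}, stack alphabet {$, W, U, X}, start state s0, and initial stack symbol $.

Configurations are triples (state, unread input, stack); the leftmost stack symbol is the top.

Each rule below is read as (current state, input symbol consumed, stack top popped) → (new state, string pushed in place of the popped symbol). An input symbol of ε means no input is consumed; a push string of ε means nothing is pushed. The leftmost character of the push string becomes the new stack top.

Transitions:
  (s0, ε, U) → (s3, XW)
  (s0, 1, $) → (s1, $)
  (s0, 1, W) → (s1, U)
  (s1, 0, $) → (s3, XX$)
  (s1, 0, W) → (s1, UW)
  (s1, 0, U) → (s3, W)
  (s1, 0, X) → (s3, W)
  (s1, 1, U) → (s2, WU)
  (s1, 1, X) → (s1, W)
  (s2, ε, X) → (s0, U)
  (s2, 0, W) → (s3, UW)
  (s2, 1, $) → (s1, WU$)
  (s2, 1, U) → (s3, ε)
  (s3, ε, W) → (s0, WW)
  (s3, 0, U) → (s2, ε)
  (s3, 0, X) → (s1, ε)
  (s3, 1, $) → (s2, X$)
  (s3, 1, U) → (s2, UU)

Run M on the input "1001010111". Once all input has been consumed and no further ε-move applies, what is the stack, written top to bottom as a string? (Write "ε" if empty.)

UUWUW$

(s0, 1001010111, $)
  read 1, top $: go to s1, push $ → (s1, 001010111, $)
  read 0, top $: go to s3, push XX$ → (s3, 01010111, XX$)
  read 0, top X: go to s1, push ε → (s1, 1010111, X$)
  read 1, top X: go to s1, push W → (s1, 010111, W$)
  read 0, top W: go to s1, push UW → (s1, 10111, UW$)
  read 1, top U: go to s2, push WU → (s2, 0111, WUW$)
  read 0, top W: go to s3, push UW → (s3, 111, UWUW$)
  read 1, top U: go to s2, push UU → (s2, 11, UUWUW$)
  read 1, top U: go to s3, push ε → (s3, 1, UWUW$)
  read 1, top U: go to s2, push UU → (s2, ε, UUWUW$)
All input consumed in state s2 with stack UUWUW$.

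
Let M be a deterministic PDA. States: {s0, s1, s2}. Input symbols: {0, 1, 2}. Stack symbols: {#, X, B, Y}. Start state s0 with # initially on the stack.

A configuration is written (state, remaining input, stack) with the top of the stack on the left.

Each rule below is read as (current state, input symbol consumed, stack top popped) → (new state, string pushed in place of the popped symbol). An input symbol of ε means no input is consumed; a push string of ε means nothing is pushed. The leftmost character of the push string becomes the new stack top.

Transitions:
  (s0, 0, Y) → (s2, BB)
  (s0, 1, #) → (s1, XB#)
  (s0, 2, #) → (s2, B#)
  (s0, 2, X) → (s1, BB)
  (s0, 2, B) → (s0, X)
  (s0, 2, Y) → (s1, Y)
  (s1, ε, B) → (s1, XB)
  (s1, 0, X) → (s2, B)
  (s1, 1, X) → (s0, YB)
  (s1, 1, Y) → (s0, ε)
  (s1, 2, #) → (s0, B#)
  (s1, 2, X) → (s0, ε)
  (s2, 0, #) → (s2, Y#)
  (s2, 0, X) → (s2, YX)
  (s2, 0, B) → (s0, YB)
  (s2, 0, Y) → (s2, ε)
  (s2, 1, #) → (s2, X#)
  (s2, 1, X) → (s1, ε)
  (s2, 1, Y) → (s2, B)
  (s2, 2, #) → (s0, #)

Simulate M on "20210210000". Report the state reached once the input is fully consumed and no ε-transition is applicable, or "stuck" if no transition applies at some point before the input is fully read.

(s0, 20210210000, #)
  read 2, top #: go to s2, push B# → (s2, 0210210000, B#)
  read 0, top B: go to s0, push YB → (s0, 210210000, YB#)
  read 2, top Y: go to s1, push Y → (s1, 10210000, YB#)
  read 1, top Y: go to s0, push ε → (s0, 0210000, B#)
No transition for (s0, 0, top B); M blocks with input 0210000 remaining.

stuck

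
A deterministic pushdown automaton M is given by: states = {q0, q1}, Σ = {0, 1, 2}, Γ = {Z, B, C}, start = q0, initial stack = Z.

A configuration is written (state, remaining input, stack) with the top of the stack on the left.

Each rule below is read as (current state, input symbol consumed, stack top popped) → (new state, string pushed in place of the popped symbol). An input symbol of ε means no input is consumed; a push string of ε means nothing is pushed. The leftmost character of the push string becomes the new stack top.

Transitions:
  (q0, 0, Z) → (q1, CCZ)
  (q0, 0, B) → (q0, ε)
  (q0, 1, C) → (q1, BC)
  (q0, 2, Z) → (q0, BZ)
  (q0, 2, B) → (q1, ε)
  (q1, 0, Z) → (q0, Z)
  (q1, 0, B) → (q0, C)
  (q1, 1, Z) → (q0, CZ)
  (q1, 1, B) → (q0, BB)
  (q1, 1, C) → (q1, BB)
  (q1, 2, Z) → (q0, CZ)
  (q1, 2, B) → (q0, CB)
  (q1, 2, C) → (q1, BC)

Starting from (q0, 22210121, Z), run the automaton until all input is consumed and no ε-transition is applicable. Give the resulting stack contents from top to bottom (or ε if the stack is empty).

BCBCCZ

(q0, 22210121, Z)
  read 2, top Z: go to q0, push BZ → (q0, 2210121, BZ)
  read 2, top B: go to q1, push ε → (q1, 210121, Z)
  read 2, top Z: go to q0, push CZ → (q0, 10121, CZ)
  read 1, top C: go to q1, push BC → (q1, 0121, BCZ)
  read 0, top B: go to q0, push C → (q0, 121, CCZ)
  read 1, top C: go to q1, push BC → (q1, 21, BCCZ)
  read 2, top B: go to q0, push CB → (q0, 1, CBCCZ)
  read 1, top C: go to q1, push BC → (q1, ε, BCBCCZ)
All input consumed in state q1 with stack BCBCCZ.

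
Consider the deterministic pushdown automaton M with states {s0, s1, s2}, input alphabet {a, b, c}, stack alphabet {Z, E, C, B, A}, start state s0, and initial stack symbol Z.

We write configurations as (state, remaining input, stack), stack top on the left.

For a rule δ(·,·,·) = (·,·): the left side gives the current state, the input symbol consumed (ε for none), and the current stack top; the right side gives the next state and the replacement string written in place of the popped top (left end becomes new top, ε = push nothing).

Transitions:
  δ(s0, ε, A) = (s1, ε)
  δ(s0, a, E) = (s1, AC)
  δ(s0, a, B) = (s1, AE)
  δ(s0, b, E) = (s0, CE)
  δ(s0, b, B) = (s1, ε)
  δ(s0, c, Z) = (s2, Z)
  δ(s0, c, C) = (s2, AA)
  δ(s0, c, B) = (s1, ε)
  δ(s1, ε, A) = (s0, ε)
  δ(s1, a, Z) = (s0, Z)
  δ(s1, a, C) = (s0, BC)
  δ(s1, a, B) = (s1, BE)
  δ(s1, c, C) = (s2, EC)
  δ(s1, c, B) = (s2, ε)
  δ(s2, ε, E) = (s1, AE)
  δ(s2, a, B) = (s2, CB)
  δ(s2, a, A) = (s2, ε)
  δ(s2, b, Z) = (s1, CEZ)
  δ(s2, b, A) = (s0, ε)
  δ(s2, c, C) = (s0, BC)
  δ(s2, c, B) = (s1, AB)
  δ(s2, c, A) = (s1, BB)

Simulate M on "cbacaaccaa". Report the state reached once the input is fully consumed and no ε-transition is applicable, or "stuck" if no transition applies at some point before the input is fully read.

stuck

(s0, cbacaaccaa, Z) ⊢ (s2, bacaaccaa, Z) ⊢ (s1, acaaccaa, CEZ) ⊢ (s0, caaccaa, BCEZ) ⊢ (s1, aaccaa, CEZ) ⊢ (s0, accaa, BCEZ) ⊢ (s1, ccaa, AECEZ) ⊢ (s0, ccaa, ECEZ)
No transition for (s0, c, top E); M blocks with input ccaa remaining.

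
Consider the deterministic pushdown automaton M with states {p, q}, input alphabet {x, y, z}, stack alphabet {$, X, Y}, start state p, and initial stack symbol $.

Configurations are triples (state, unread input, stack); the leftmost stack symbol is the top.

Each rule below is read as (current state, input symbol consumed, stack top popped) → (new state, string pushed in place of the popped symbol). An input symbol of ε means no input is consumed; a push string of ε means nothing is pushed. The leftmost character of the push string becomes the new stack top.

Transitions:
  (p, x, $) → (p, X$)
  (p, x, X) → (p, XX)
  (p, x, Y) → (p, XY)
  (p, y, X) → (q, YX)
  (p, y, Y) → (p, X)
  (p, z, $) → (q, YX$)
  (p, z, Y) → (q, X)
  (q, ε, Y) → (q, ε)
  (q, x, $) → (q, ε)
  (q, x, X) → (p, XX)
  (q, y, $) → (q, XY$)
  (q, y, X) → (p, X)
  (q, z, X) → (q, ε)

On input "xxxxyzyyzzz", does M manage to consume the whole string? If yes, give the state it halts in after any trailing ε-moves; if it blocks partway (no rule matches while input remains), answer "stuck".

q

(p, xxxxyzyyzzz, $)
  read x, top $: go to p, push X$ → (p, xxxyzyyzzz, X$)
  read x, top X: go to p, push XX → (p, xxyzyyzzz, XX$)
  read x, top X: go to p, push XX → (p, xyzyyzzz, XXX$)
  read x, top X: go to p, push XX → (p, yzyyzzz, XXXX$)
  read y, top X: go to q, push YX → (q, zyyzzz, YXXXX$)
  ε-move, top Y: go to q, push ε → (q, zyyzzz, XXXX$)
  read z, top X: go to q, push ε → (q, yyzzz, XXX$)
  read y, top X: go to p, push X → (p, yzzz, XXX$)
  read y, top X: go to q, push YX → (q, zzz, YXXX$)
  ε-move, top Y: go to q, push ε → (q, zzz, XXX$)
  read z, top X: go to q, push ε → (q, zz, XX$)
  read z, top X: go to q, push ε → (q, z, X$)
  read z, top X: go to q, push ε → (q, ε, $)
All input consumed; M is in state q.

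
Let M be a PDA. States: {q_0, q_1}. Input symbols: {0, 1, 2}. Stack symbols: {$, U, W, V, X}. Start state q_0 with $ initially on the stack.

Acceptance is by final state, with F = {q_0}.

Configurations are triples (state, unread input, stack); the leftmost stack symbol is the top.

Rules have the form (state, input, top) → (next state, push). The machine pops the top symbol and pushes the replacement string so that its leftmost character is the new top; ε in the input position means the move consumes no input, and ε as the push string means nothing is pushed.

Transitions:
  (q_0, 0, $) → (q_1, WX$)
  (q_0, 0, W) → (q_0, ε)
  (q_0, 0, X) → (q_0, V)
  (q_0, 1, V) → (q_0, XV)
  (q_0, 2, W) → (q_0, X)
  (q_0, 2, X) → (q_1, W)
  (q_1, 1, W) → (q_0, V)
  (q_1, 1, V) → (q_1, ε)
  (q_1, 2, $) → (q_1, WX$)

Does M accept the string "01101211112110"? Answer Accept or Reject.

Reject

No computation consumes all input and reaches a final state.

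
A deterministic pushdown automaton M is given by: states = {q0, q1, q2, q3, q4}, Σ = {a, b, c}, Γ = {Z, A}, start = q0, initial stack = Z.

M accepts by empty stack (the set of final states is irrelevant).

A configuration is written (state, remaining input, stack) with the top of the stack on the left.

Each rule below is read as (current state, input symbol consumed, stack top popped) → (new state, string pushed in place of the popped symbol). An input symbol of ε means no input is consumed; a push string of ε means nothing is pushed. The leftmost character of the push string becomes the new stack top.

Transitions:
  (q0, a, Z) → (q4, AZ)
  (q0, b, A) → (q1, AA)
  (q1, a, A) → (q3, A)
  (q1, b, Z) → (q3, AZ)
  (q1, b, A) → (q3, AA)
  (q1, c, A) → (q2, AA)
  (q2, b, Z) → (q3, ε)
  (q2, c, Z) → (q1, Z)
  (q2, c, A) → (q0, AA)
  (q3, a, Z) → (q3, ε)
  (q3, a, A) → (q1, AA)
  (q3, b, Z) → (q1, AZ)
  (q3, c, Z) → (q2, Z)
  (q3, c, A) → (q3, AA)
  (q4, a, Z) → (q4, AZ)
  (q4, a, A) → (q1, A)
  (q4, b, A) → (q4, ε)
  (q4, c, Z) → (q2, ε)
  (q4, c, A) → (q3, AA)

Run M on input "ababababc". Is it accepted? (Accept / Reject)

(q0, ababababc, Z) ⊢ (q4, babababc, AZ) ⊢ (q4, abababc, Z) ⊢ (q4, bababc, AZ) ⊢ (q4, ababc, Z) ⊢ (q4, babc, AZ) ⊢ (q4, abc, Z) ⊢ (q4, bc, AZ) ⊢ (q4, c, Z) ⊢ (q2, ε, ε)
All input consumed and the stack is empty.

Accept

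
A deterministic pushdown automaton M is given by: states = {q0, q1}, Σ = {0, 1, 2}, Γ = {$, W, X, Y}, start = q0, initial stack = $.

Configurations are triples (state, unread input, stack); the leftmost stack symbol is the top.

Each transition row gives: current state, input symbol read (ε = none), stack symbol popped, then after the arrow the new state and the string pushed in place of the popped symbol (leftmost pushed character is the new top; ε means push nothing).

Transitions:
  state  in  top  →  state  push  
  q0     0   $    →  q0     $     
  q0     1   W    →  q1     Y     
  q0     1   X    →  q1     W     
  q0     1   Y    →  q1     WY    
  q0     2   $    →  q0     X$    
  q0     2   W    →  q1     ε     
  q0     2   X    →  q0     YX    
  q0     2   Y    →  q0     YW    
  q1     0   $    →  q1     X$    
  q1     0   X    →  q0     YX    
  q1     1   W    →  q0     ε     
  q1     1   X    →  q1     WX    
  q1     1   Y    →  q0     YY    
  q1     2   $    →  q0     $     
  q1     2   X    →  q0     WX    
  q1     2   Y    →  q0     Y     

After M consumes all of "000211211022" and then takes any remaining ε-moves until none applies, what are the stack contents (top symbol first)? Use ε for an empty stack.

YX$

(q0, 000211211022, $)
  read 0, top $: go to q0, push $ → (q0, 00211211022, $)
  read 0, top $: go to q0, push $ → (q0, 0211211022, $)
  read 0, top $: go to q0, push $ → (q0, 211211022, $)
  read 2, top $: go to q0, push X$ → (q0, 11211022, X$)
  read 1, top X: go to q1, push W → (q1, 1211022, W$)
  read 1, top W: go to q0, push ε → (q0, 211022, $)
  read 2, top $: go to q0, push X$ → (q0, 11022, X$)
  read 1, top X: go to q1, push W → (q1, 1022, W$)
  read 1, top W: go to q0, push ε → (q0, 022, $)
  read 0, top $: go to q0, push $ → (q0, 22, $)
  read 2, top $: go to q0, push X$ → (q0, 2, X$)
  read 2, top X: go to q0, push YX → (q0, ε, YX$)
All input consumed in state q0 with stack YX$.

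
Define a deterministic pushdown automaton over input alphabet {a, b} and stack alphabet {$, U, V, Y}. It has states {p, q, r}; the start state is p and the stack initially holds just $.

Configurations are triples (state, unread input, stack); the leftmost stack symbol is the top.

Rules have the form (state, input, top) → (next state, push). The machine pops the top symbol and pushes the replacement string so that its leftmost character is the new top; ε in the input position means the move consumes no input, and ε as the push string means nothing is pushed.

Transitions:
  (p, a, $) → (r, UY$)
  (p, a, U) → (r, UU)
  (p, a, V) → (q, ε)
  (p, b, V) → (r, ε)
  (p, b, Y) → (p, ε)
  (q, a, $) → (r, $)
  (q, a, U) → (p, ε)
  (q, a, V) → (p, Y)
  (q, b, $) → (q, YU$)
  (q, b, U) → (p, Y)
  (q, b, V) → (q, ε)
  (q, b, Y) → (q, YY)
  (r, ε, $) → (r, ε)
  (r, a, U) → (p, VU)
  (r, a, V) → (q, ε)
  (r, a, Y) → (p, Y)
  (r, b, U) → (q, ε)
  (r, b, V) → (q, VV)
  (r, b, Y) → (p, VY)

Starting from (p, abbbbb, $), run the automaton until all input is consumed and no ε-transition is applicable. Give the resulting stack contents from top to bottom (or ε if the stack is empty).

(p, abbbbb, $)
  read a, top $: go to r, push UY$ → (r, bbbbb, UY$)
  read b, top U: go to q, push ε → (q, bbbb, Y$)
  read b, top Y: go to q, push YY → (q, bbb, YY$)
  read b, top Y: go to q, push YY → (q, bb, YYY$)
  read b, top Y: go to q, push YY → (q, b, YYYY$)
  read b, top Y: go to q, push YY → (q, ε, YYYYY$)
All input consumed in state q with stack YYYYY$.

YYYYY$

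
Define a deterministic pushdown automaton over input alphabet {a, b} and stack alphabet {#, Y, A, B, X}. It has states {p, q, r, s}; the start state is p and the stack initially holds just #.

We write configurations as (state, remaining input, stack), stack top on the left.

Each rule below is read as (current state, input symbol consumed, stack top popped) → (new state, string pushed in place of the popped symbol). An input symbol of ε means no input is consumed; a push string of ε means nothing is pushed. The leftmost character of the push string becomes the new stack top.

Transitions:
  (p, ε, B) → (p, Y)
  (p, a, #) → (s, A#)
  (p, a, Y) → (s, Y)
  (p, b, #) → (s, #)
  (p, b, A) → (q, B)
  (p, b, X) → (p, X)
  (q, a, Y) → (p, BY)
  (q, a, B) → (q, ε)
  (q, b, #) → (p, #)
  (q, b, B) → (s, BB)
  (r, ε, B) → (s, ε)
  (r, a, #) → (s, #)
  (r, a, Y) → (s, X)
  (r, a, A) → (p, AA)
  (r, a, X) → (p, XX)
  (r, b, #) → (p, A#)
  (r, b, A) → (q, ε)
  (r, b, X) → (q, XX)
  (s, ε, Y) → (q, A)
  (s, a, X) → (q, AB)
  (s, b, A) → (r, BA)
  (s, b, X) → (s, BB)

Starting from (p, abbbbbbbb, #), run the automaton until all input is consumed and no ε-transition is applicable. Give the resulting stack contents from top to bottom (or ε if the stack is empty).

A#

(p, abbbbbbbb, #)
  read a, top #: go to s, push A# → (s, bbbbbbbb, A#)
  read b, top A: go to r, push BA → (r, bbbbbbb, BA#)
  ε-move, top B: go to s, push ε → (s, bbbbbbb, A#)
  read b, top A: go to r, push BA → (r, bbbbbb, BA#)
  ε-move, top B: go to s, push ε → (s, bbbbbb, A#)
  read b, top A: go to r, push BA → (r, bbbbb, BA#)
  ε-move, top B: go to s, push ε → (s, bbbbb, A#)
  read b, top A: go to r, push BA → (r, bbbb, BA#)
  ε-move, top B: go to s, push ε → (s, bbbb, A#)
  read b, top A: go to r, push BA → (r, bbb, BA#)
  ε-move, top B: go to s, push ε → (s, bbb, A#)
  read b, top A: go to r, push BA → (r, bb, BA#)
  ε-move, top B: go to s, push ε → (s, bb, A#)
  read b, top A: go to r, push BA → (r, b, BA#)
  ε-move, top B: go to s, push ε → (s, b, A#)
  read b, top A: go to r, push BA → (r, ε, BA#)
  ε-move, top B: go to s, push ε → (s, ε, A#)
All input consumed in state s with stack A#.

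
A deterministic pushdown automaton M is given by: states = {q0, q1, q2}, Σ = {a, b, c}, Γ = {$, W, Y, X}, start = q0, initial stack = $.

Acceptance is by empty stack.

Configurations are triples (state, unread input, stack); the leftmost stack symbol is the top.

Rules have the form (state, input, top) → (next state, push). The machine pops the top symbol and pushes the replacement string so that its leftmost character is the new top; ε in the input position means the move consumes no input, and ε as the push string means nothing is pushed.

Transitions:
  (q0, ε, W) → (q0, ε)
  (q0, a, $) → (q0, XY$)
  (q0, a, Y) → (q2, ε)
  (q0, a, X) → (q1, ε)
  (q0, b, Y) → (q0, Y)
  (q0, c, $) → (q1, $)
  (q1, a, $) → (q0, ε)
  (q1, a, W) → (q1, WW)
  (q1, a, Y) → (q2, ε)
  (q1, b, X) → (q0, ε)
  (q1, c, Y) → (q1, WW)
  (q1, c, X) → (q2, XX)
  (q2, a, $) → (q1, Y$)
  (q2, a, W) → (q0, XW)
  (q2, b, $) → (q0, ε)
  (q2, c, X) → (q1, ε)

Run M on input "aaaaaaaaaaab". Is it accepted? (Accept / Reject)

Accept

(q0, aaaaaaaaaaab, $) ⊢ (q0, aaaaaaaaaab, XY$) ⊢ (q1, aaaaaaaaab, Y$) ⊢ (q2, aaaaaaaab, $) ⊢ (q1, aaaaaaab, Y$) ⊢ (q2, aaaaaab, $) ⊢ (q1, aaaaab, Y$) ⊢ (q2, aaaab, $) ⊢ (q1, aaab, Y$) ⊢ (q2, aab, $) ⊢ (q1, ab, Y$) ⊢ (q2, b, $) ⊢ (q0, ε, ε)
All input consumed and the stack is empty.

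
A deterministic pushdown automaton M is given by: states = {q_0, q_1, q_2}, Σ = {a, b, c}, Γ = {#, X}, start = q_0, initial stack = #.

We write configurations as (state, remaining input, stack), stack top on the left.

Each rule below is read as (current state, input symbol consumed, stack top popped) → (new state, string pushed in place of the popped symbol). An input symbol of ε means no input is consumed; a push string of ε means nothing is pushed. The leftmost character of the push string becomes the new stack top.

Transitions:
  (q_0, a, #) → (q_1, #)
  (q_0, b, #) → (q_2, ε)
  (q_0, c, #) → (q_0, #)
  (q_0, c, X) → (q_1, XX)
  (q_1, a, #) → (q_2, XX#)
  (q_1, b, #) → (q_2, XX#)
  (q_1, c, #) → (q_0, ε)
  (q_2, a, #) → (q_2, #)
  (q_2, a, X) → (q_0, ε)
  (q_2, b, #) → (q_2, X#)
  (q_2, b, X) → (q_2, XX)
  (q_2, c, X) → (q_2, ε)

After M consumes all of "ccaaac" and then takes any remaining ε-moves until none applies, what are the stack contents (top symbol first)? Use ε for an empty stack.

(q_0, ccaaac, #)
  read c, top #: go to q_0, push # → (q_0, caaac, #)
  read c, top #: go to q_0, push # → (q_0, aaac, #)
  read a, top #: go to q_1, push # → (q_1, aac, #)
  read a, top #: go to q_2, push XX# → (q_2, ac, XX#)
  read a, top X: go to q_0, push ε → (q_0, c, X#)
  read c, top X: go to q_1, push XX → (q_1, ε, XX#)
All input consumed in state q_1 with stack XX#.

XX#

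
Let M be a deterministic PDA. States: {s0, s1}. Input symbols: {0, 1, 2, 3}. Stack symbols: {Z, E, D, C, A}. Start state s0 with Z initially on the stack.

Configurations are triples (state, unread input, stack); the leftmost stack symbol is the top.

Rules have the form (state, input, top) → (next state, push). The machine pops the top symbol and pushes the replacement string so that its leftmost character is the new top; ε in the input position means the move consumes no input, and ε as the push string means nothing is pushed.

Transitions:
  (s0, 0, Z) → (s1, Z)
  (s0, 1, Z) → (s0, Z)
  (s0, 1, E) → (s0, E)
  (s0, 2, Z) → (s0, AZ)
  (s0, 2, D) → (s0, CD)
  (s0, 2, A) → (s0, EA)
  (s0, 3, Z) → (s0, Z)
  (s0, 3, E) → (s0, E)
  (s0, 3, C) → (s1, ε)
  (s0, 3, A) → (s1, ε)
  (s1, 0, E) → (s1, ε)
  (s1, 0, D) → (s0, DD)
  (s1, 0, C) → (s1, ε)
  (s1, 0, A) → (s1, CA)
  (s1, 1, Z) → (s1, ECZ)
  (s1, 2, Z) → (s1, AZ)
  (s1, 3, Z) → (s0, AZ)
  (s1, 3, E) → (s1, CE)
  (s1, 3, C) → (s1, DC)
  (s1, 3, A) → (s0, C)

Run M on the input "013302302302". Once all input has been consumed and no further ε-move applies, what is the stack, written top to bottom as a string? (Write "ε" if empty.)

(s0, 013302302302, Z)
  read 0, top Z: go to s1, push Z → (s1, 13302302302, Z)
  read 1, top Z: go to s1, push ECZ → (s1, 3302302302, ECZ)
  read 3, top E: go to s1, push CE → (s1, 302302302, CECZ)
  read 3, top C: go to s1, push DC → (s1, 02302302, DCECZ)
  read 0, top D: go to s0, push DD → (s0, 2302302, DDCECZ)
  read 2, top D: go to s0, push CD → (s0, 302302, CDDCECZ)
  read 3, top C: go to s1, push ε → (s1, 02302, DDCECZ)
  read 0, top D: go to s0, push DD → (s0, 2302, DDDCECZ)
  read 2, top D: go to s0, push CD → (s0, 302, CDDDCECZ)
  read 3, top C: go to s1, push ε → (s1, 02, DDDCECZ)
  read 0, top D: go to s0, push DD → (s0, 2, DDDDCECZ)
  read 2, top D: go to s0, push CD → (s0, ε, CDDDDCECZ)
All input consumed in state s0 with stack CDDDDCECZ.

CDDDDCECZ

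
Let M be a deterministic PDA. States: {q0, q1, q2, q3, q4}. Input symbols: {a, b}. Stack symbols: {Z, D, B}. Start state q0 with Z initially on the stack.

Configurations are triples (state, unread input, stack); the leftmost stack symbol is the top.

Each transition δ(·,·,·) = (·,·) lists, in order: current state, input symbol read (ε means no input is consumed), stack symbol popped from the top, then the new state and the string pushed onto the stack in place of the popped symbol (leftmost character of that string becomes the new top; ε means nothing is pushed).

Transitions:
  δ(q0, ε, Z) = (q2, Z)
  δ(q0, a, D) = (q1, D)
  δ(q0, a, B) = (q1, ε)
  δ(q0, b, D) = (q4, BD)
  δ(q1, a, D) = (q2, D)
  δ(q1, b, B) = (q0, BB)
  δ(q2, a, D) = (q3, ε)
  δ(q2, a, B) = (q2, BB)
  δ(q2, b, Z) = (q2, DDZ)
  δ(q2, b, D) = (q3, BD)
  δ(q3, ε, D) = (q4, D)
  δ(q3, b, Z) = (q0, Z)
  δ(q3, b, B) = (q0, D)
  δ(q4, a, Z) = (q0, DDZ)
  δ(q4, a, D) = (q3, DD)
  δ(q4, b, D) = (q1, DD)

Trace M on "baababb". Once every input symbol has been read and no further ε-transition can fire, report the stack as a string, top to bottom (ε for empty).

DDDDZ

(q0, baababb, Z) ⊢ (q2, baababb, Z) ⊢ (q2, aababb, DDZ) ⊢ (q3, ababb, DZ) ⊢ (q4, ababb, DZ) ⊢ (q3, babb, DDZ) ⊢ (q4, babb, DDZ) ⊢ (q1, abb, DDDZ) ⊢ (q2, bb, DDDZ) ⊢ (q3, b, BDDDZ) ⊢ (q0, ε, DDDDZ)
All input consumed in state q0 with stack DDDDZ.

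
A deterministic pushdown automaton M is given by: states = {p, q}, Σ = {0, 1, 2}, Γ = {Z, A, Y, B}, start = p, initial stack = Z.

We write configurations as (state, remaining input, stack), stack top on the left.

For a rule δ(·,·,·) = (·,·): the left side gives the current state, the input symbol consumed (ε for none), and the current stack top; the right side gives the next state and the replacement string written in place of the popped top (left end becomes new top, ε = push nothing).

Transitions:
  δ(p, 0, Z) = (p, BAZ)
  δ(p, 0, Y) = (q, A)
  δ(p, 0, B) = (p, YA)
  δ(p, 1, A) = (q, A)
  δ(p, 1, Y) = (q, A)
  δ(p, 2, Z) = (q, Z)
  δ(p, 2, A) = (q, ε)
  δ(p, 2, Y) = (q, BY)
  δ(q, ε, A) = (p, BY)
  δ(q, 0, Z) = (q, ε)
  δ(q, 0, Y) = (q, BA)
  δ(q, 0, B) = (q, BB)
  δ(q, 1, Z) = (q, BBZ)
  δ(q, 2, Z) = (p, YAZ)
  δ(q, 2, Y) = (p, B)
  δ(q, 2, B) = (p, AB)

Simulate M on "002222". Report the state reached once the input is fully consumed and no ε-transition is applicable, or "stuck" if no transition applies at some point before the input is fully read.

p

(p, 002222, Z)
  read 0, top Z: go to p, push BAZ → (p, 02222, BAZ)
  read 0, top B: go to p, push YA → (p, 2222, YAAZ)
  read 2, top Y: go to q, push BY → (q, 222, BYAAZ)
  read 2, top B: go to p, push AB → (p, 22, ABYAAZ)
  read 2, top A: go to q, push ε → (q, 2, BYAAZ)
  read 2, top B: go to p, push AB → (p, ε, ABYAAZ)
All input consumed; M is in state p.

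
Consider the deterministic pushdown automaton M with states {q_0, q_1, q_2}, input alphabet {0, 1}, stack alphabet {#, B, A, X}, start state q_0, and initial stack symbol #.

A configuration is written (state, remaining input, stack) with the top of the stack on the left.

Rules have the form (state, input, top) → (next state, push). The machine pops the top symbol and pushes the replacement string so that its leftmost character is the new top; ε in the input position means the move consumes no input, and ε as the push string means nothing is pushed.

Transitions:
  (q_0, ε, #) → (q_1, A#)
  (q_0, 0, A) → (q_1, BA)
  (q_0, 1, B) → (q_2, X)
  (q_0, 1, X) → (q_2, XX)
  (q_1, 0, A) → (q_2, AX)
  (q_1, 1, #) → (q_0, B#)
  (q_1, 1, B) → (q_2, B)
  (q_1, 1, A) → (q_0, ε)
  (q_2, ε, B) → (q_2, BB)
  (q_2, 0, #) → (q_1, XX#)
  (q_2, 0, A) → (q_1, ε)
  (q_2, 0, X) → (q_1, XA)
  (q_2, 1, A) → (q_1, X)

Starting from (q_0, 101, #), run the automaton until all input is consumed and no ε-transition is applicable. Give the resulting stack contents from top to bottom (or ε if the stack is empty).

(q_0, 101, #) ⊢ (q_1, 101, A#) ⊢ (q_0, 01, #) ⊢ (q_1, 01, A#) ⊢ (q_2, 1, AX#) ⊢ (q_1, ε, XX#)
All input consumed in state q_1 with stack XX#.

XX#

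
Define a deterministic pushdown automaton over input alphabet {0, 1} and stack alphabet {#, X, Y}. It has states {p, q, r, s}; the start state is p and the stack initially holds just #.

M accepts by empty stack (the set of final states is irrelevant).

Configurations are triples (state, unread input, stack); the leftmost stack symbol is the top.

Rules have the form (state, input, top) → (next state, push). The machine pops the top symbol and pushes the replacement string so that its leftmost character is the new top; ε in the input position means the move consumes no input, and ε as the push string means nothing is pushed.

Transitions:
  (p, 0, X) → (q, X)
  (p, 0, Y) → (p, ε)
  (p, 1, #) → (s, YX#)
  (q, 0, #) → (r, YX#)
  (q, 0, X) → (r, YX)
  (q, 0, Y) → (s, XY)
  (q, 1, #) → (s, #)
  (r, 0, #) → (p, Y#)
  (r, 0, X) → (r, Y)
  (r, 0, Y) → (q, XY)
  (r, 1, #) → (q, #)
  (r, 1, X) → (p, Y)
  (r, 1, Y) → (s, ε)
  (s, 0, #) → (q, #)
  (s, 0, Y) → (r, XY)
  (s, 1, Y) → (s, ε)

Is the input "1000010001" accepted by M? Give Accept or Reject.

Reject

(p, 1000010001, #) ⊢ (s, 000010001, YX#) ⊢ (r, 00010001, XYX#) ⊢ (r, 0010001, YYX#) ⊢ (q, 010001, XYYX#) ⊢ (r, 10001, YXYYX#) ⊢ (s, 0001, XYYX#)
No transition applies at (s, 0001, XYYX#); input not fully consumed.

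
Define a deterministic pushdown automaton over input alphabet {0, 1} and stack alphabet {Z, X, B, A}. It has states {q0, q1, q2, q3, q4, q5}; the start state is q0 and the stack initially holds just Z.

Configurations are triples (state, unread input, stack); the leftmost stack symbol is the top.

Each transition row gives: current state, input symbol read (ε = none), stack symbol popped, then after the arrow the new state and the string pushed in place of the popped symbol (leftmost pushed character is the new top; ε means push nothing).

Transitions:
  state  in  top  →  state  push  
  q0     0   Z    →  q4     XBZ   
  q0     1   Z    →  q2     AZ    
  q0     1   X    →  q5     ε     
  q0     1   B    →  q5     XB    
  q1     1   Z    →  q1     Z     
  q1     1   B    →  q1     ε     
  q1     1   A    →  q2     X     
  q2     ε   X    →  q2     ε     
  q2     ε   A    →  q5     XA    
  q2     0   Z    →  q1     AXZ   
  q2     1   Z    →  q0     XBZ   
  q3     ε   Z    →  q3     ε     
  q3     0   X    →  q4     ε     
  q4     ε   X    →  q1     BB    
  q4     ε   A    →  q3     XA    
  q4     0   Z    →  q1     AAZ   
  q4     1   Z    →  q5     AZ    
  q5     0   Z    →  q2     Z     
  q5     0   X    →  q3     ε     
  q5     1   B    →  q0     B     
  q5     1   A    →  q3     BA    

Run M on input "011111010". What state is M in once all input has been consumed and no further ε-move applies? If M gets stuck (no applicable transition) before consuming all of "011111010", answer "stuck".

(q0, 011111010, Z)
  read 0, top Z: go to q4, push XBZ → (q4, 11111010, XBZ)
  ε-move, top X: go to q1, push BB → (q1, 11111010, BBBZ)
  read 1, top B: go to q1, push ε → (q1, 1111010, BBZ)
  read 1, top B: go to q1, push ε → (q1, 111010, BZ)
  read 1, top B: go to q1, push ε → (q1, 11010, Z)
  read 1, top Z: go to q1, push Z → (q1, 1010, Z)
  read 1, top Z: go to q1, push Z → (q1, 010, Z)
No transition for (q1, 0, top Z); M blocks with input 010 remaining.

stuck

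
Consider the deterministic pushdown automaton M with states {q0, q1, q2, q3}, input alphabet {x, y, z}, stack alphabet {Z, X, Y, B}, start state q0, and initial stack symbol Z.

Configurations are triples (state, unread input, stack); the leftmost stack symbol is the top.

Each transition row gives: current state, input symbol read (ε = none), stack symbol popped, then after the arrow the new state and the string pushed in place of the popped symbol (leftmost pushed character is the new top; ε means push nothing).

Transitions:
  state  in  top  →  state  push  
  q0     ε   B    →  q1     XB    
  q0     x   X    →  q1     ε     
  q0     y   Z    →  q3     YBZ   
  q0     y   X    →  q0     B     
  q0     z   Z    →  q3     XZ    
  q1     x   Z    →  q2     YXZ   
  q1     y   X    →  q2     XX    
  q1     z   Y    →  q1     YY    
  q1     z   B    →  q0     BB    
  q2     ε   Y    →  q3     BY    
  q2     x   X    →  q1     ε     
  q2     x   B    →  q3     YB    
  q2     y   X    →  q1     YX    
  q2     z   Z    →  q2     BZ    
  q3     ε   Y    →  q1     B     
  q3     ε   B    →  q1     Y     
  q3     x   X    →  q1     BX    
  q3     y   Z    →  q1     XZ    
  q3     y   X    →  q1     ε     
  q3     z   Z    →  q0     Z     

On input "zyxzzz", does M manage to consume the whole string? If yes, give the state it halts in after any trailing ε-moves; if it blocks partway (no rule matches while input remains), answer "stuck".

q1

(q0, zyxzzz, Z)
  read z, top Z: go to q3, push XZ → (q3, yxzzz, XZ)
  read y, top X: go to q1, push ε → (q1, xzzz, Z)
  read x, top Z: go to q2, push YXZ → (q2, zzz, YXZ)
  ε-move, top Y: go to q3, push BY → (q3, zzz, BYXZ)
  ε-move, top B: go to q1, push Y → (q1, zzz, YYXZ)
  read z, top Y: go to q1, push YY → (q1, zz, YYYXZ)
  read z, top Y: go to q1, push YY → (q1, z, YYYYXZ)
  read z, top Y: go to q1, push YY → (q1, ε, YYYYYXZ)
All input consumed; M is in state q1.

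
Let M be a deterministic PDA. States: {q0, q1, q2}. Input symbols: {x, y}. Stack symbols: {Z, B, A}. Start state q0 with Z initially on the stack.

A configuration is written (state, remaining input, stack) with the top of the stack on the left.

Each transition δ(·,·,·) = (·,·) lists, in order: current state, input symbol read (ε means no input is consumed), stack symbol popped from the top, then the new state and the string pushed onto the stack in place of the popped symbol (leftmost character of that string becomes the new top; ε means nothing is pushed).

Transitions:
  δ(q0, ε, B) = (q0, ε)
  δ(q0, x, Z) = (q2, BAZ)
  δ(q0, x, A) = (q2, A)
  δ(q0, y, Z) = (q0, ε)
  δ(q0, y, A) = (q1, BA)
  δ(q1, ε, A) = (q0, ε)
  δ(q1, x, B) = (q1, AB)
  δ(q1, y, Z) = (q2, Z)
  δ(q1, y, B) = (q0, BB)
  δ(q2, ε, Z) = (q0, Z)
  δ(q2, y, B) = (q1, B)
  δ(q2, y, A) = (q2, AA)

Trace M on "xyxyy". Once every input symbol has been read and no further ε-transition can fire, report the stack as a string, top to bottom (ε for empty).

(q0, xyxyy, Z)
  read x, top Z: go to q2, push BAZ → (q2, yxyy, BAZ)
  read y, top B: go to q1, push B → (q1, xyy, BAZ)
  read x, top B: go to q1, push AB → (q1, yy, ABAZ)
  ε-move, top A: go to q0, push ε → (q0, yy, BAZ)
  ε-move, top B: go to q0, push ε → (q0, yy, AZ)
  read y, top A: go to q1, push BA → (q1, y, BAZ)
  read y, top B: go to q0, push BB → (q0, ε, BBAZ)
  ε-move, top B: go to q0, push ε → (q0, ε, BAZ)
  ε-move, top B: go to q0, push ε → (q0, ε, AZ)
All input consumed in state q0 with stack AZ.

AZ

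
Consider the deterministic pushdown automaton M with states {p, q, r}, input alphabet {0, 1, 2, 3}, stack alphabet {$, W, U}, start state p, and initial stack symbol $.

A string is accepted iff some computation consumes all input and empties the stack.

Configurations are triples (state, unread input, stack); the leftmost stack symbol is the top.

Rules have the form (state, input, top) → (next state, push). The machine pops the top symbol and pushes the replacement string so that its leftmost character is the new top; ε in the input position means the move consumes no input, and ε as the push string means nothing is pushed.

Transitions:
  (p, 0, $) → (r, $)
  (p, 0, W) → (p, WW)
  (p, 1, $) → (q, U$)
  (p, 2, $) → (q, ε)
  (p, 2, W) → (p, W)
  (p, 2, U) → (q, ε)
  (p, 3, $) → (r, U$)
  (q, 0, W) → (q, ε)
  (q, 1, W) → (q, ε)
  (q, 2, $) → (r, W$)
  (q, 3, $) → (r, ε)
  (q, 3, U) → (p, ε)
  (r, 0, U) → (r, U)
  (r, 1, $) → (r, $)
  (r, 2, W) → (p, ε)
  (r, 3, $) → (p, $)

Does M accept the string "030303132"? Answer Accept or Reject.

(p, 030303132, $)
  read 0, top $: go to r, push $ → (r, 30303132, $)
  read 3, top $: go to p, push $ → (p, 0303132, $)
  read 0, top $: go to r, push $ → (r, 303132, $)
  read 3, top $: go to p, push $ → (p, 03132, $)
  read 0, top $: go to r, push $ → (r, 3132, $)
  read 3, top $: go to p, push $ → (p, 132, $)
  read 1, top $: go to q, push U$ → (q, 32, U$)
  read 3, top U: go to p, push ε → (p, 2, $)
  read 2, top $: go to q, push ε → (q, ε, ε)
All input consumed and the stack is empty.

Accept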